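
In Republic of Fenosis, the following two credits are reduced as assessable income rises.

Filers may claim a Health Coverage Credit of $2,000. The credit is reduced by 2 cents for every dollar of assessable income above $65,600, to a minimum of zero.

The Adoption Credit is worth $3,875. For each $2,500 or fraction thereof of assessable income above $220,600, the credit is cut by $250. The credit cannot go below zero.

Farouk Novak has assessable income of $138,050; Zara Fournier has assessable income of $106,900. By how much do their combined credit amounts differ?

Farouk ($138,050): Health Coverage Credit: 2% of the $72,450 excess over $65,600 is $1,449; credit = $2,000 − $1,449 = $551. Adoption Credit: $138,050 is at or below the $220,600 threshold, so the full $3,875 applies. total $551 + $3,875 = $4,426
Zara ($106,900): Health Coverage Credit: 2% of the $41,300 excess over $65,600 is $826; credit = $2,000 − $826 = $1,174. Adoption Credit: $106,900 is at or below the $220,600 threshold, so the full $3,875 applies. total $1,174 + $3,875 = $5,049
Difference: |$4,426 − $5,049| = $623.

$623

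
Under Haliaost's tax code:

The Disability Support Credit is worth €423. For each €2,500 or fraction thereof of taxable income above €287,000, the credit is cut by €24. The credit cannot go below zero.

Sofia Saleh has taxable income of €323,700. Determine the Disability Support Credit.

Disability Support Credit: income exceeds €287,000 by €36,700, which is 15 full-or-partial €2,500 increments; reduction = 15 × €24 = €360, leaving €63.

€63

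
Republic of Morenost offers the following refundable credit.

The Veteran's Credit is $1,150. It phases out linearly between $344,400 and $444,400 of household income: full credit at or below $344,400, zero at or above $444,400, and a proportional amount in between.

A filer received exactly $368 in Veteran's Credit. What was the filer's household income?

$368 is 368/1,150 of the full $1,150, so 782/1,150 of the $100,000 range has been used: income = $344,400 + $100,000 × 782/1,150 = $412,400.

$412,400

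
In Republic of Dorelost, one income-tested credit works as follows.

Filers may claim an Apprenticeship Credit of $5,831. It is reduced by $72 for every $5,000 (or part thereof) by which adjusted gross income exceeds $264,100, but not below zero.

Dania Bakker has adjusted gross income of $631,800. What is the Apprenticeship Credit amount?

Apprenticeship Credit: income exceeds $264,100 by $367,700, which is 74 full-or-partial $5,000 increments; reduction = 74 × $72 = $5,328, leaving $503.

$503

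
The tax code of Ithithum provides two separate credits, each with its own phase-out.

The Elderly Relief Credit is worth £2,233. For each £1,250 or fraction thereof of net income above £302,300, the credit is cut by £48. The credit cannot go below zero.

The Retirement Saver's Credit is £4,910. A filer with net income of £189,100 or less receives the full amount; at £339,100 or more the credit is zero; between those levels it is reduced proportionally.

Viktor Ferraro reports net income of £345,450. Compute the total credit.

Elderly Relief Credit: income exceeds £302,300 by £43,150, which is 35 full-or-partial £1,250 increments; reduction = 35 × £48 = £1,680, leaving £553.
Retirement Saver's Credit: £345,450 is at or above £339,100, so the credit is £0.
Total: £553 + £0 = £553.

£553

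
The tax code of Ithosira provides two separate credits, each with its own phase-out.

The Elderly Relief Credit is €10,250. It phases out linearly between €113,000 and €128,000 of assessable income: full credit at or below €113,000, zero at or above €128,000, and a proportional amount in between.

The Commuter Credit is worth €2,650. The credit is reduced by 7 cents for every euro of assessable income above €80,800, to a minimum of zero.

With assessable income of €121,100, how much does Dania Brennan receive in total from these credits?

Elderly Relief Credit: €121,100 is €8,100 into a €15,000 phase-out range, leaving 6,900/15,000 of the credit: €10,250 × 6,900/15,000 = €4,715.
Commuter Credit: 7% of the €40,300 excess over €80,800 is €2,821 ≥ base, so the credit is €0.
Total: €4,715 + €0 = €4,715.

€4,715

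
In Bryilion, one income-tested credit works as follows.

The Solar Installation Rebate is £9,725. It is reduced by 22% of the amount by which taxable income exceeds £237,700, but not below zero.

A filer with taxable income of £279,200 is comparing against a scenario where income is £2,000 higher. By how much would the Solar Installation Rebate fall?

At £279,200 — 22% of the £41,500 excess over £237,700 is £9,130; credit = £9,725 − £9,130 = £595.
At £281,200 — 22% of the £43,500 excess over £237,700 is £9,570; credit = £9,725 − £9,570 = £155.
Lost: £595 − £155 = £440.

£440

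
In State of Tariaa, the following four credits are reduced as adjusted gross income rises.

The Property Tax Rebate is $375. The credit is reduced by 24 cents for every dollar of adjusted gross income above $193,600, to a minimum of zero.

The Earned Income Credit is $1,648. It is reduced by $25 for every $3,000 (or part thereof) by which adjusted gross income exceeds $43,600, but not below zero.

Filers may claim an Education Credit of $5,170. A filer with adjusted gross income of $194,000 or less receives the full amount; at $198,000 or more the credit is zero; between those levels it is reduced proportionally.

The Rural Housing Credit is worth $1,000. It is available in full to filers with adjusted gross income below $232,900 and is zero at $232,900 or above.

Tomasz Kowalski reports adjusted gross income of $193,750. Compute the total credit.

$6,882

Property Tax Rebate: 24% of the $150 excess over $193,600 is $36; credit = $375 − $36 = $339.
Earned Income Credit: income exceeds $43,600 by $150,150, which is 51 full-or-partial $3,000 increments; reduction = 51 × $25 = $1,275, leaving $373.
Education Credit: $193,750 is at or below the $194,000 threshold, so the full $5,170 applies.
Rural Housing Credit: $193,750 is below the $232,900 cutoff, so the full $1,000 applies.
Total: $339 + $373 + $5,170 + $1,000 = $6,882.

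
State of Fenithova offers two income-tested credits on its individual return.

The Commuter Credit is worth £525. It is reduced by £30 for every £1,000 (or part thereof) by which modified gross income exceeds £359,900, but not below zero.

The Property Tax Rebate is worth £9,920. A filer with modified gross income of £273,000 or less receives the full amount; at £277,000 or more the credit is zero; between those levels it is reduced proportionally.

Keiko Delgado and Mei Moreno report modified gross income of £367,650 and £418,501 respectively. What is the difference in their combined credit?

Keiko (£367,650): Commuter Credit: income exceeds £359,900 by £7,750, which is 8 full-or-partial £1,000 increments; reduction = 8 × £30 = £240, leaving £285. Property Tax Rebate: £367,650 is at or above £277,000, so the credit is £0. total £285 + £0 = £285
Mei (£418,501): Commuter Credit: income exceeds £359,900 by £58,601 → 59 increments × £30 = £1,770 ≥ base, so the credit is £0. Property Tax Rebate: £418,501 is at or above £277,000, so the credit is £0. total £0 + £0 = £0
Difference: |£285 − £0| = £285.

£285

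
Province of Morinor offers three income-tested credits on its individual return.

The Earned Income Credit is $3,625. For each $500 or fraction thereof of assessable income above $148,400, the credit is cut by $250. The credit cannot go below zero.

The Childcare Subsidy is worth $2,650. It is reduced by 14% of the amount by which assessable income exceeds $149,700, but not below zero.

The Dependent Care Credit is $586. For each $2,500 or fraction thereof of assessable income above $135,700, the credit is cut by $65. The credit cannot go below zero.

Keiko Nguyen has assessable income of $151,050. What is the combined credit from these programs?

Earned Income Credit: income exceeds $148,400 by $2,650, which is 6 full-or-partial $500 increments; reduction = 6 × $250 = $1,500, leaving $2,125.
Childcare Subsidy: 14% of the $1,350 excess over $149,700 is $189; credit = $2,650 − $189 = $2,461.
Dependent Care Credit: income exceeds $135,700 by $15,350, which is 7 full-or-partial $2,500 increments; reduction = 7 × $65 = $455, leaving $131.
Total: $2,125 + $2,461 + $131 = $4,717.

$4,717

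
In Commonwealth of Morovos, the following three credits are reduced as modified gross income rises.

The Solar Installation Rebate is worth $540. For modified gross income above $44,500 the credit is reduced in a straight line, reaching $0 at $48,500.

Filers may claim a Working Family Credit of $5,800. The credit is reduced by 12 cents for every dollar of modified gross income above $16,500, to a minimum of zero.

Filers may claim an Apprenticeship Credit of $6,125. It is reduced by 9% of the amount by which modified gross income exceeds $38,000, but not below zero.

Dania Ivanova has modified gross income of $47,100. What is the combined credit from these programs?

$7,623

Solar Installation Rebate: $47,100 is $2,600 into a $4,000 phase-out range, leaving 1,400/4,000 of the credit: $540 × 1,400/4,000 = $189.
Working Family Credit: 12% of the $30,600 excess over $16,500 is $3,672; credit = $5,800 − $3,672 = $2,128.
Apprenticeship Credit: 9% of the $9,100 excess over $38,000 is $819; credit = $6,125 − $819 = $5,306.
Total: $189 + $2,128 + $5,306 = $7,623.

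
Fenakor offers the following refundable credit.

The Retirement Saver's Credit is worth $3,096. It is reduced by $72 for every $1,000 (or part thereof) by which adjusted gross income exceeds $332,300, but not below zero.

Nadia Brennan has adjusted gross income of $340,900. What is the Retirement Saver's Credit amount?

Retirement Saver's Credit: income exceeds $332,300 by $8,600, which is 9 full-or-partial $1,000 increments; reduction = 9 × $72 = $648, leaving $2,448.

$2,448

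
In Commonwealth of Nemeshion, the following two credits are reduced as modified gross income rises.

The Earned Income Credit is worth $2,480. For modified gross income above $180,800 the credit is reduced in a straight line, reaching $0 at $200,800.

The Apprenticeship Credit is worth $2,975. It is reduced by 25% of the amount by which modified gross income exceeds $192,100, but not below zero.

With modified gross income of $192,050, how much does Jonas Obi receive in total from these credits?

$4,060

Earned Income Credit: $192,050 is $11,250 into a $20,000 phase-out range, leaving 8,750/20,000 of the credit: $2,480 × 8,750/20,000 = $1,085.
Apprenticeship Credit: $192,050 is at or below the $192,100 threshold, so the full $2,975 applies.
Total: $1,085 + $2,975 = $4,060.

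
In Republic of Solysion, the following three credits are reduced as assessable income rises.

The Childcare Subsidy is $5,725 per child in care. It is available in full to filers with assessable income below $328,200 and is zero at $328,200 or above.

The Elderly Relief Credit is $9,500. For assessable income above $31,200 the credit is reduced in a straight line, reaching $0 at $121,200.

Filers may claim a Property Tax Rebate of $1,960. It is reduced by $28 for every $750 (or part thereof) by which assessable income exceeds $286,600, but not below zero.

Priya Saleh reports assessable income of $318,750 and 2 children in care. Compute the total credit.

Childcare Subsidy: base = 2 × $5,725 = $11,450. $318,750 is below the $328,200 cutoff, so the full $11,450 applies.
Elderly Relief Credit: $318,750 is at or above $121,200, so the credit is $0.
Property Tax Rebate: income exceeds $286,600 by $32,150, which is 43 full-or-partial $750 increments; reduction = 43 × $28 = $1,204, leaving $756.
Total: $11,450 + $0 + $756 = $12,206.

$12,206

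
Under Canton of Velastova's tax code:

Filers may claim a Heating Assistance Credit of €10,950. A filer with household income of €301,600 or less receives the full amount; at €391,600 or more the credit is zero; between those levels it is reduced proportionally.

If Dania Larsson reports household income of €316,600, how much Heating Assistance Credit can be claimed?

€9,125

Heating Assistance Credit: €316,600 is €15,000 into a €90,000 phase-out range, leaving 75,000/90,000 of the credit: €10,950 × 75,000/90,000 = €9,125.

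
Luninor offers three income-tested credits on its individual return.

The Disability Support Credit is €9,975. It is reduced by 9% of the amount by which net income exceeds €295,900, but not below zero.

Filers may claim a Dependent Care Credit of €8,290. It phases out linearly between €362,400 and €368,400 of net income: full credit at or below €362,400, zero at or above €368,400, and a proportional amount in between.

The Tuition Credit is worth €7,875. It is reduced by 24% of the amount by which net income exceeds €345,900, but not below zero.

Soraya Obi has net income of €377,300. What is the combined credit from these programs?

€2,988

Disability Support Credit: 9% of the €81,400 excess over €295,900 is €7,326; credit = €9,975 − €7,326 = €2,649.
Dependent Care Credit: €377,300 is at or above €368,400, so the credit is €0.
Tuition Credit: 24% of the €31,400 excess over €345,900 is €7,536; credit = €7,875 − €7,536 = €339.
Total: €2,649 + €0 + €339 = €2,988.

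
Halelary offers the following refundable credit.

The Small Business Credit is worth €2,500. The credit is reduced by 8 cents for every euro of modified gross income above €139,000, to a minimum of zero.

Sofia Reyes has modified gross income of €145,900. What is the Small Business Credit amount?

€1,948

Small Business Credit: 8% of the €6,900 excess over €139,000 is €552; credit = €2,500 − €552 = €1,948.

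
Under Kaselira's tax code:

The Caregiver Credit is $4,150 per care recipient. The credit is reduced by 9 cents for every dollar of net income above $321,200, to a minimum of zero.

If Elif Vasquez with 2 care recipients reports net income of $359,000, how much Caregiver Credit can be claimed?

Caregiver Credit: base = 2 × $4,150 = $8,300. 9% of the $37,800 excess over $321,200 is $3,402; credit = $8,300 − $3,402 = $4,898.

$4,898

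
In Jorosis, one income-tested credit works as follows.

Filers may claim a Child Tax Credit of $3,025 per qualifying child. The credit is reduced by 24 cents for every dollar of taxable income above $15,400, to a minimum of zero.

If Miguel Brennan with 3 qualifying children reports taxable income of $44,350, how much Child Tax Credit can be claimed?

Child Tax Credit: base = 3 × $3,025 = $9,075. 24% of the $28,950 excess over $15,400 is $6,948; credit = $9,075 − $6,948 = $2,127.

$2,127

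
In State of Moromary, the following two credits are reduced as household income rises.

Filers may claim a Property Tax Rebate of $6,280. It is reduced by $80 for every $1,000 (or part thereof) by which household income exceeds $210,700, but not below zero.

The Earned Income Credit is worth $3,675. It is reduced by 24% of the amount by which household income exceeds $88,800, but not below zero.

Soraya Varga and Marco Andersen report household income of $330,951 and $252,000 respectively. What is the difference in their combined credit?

Soraya ($330,951): Property Tax Rebate: income exceeds $210,700 by $120,251 → 121 increments × $80 = $9,680 ≥ base, so the credit is $0. Earned Income Credit: 24% of the $242,151 excess over $88,800 is $58,116.24 ≥ base, so the credit is $0. total $0 + $0 = $0
Marco ($252,000): Property Tax Rebate: income exceeds $210,700 by $41,300, which is 42 full-or-partial $1,000 increments; reduction = 42 × $80 = $3,360, leaving $2,920. Earned Income Credit: 24% of the $163,200 excess over $88,800 is $39,168 ≥ base, so the credit is $0. total $2,920 + $0 = $2,920
Difference: |$0 − $2,920| = $2,920.

$2,920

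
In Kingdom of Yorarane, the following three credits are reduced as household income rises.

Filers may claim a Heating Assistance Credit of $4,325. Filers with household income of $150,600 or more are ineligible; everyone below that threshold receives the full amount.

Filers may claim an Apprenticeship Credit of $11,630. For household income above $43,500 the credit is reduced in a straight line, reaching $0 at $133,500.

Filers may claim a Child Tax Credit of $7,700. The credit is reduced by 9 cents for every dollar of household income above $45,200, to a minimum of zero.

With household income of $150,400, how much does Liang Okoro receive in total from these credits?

Heating Assistance Credit: $150,400 is below the $150,600 cutoff, so the full $4,325 applies.
Apprenticeship Credit: $150,400 is at or above $133,500, so the credit is $0.
Child Tax Credit: 9% of the $105,200 excess over $45,200 is $9,468 ≥ base, so the credit is $0.
Total: $4,325 + $0 + $0 = $4,325.

$4,325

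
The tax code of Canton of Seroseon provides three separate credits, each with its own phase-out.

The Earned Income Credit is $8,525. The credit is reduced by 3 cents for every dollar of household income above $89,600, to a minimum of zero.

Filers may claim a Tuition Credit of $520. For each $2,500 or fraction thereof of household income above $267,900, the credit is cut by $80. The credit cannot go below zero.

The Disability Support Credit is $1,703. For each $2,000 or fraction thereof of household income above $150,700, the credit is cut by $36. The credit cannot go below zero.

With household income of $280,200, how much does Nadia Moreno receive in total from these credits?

$2,927

Earned Income Credit: 3% of the $190,600 excess over $89,600 is $5,718; credit = $8,525 − $5,718 = $2,807.
Tuition Credit: income exceeds $267,900 by $12,300, which is 5 full-or-partial $2,500 increments; reduction = 5 × $80 = $400, leaving $120.
Disability Support Credit: income exceeds $150,700 by $129,500 → 65 increments × $36 = $2,340 ≥ base, so the credit is $0.
Total: $2,807 + $120 + $0 = $2,927.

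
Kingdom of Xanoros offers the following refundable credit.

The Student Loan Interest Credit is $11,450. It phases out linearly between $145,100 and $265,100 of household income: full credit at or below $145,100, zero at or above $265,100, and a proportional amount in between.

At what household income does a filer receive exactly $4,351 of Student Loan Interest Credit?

$219,500

$4,351 is 4,351/11,450 of the full $11,450, so 7,099/11,450 of the $120,000 range has been used: income = $145,100 + $120,000 × 7,099/11,450 = $219,500.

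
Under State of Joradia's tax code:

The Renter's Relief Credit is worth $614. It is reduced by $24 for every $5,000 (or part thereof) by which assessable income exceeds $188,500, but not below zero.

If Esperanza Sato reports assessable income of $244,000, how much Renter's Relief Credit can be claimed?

Renter's Relief Credit: income exceeds $188,500 by $55,500, which is 12 full-or-partial $5,000 increments; reduction = 12 × $24 = $288, leaving $326.

$326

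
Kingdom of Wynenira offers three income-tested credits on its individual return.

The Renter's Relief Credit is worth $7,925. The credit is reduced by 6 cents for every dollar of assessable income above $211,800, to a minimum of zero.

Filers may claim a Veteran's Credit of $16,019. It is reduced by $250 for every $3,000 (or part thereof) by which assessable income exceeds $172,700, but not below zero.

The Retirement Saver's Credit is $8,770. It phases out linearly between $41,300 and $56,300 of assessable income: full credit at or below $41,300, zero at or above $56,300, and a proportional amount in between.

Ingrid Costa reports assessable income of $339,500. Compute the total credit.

Renter's Relief Credit: 6% of the $127,700 excess over $211,800 is $7,662; credit = $7,925 − $7,662 = $263.
Veteran's Credit: income exceeds $172,700 by $166,800, which is 56 full-or-partial $3,000 increments; reduction = 56 × $250 = $14,000, leaving $2,019.
Retirement Saver's Credit: $339,500 is at or above $56,300, so the credit is $0.
Total: $263 + $2,019 + $0 = $2,282.

$2,282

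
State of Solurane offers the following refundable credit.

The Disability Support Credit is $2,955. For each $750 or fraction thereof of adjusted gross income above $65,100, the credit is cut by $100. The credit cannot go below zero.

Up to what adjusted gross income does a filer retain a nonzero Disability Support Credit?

$86,850

After 29 increments the reduction is 29 × $100 = $2,900, leaving $55; one more increment wipes it out. Increment 29 ends at excess 29 × $750 = $21,750, so the highest qualifying income is $65,100 + $21,750 = $86,850.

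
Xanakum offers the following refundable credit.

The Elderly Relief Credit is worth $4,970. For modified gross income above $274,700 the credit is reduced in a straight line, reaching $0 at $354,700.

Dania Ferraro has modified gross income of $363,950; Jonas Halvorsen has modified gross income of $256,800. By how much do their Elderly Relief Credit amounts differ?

$4,970

Dania ($363,950): Elderly Relief Credit: $363,950 is at or above $354,700, so the credit is $0.
Jonas ($256,800): Elderly Relief Credit: $256,800 is at or below the $274,700 threshold, so the full $4,970 applies.
Difference: |$0 − $4,970| = $4,970.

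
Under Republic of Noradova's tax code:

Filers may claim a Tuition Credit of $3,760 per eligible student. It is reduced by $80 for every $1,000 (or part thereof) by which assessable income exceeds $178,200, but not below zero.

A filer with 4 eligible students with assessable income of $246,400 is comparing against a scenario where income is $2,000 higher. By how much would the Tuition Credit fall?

At $246,400 — base = 4 × $3,760 = $15,040. income exceeds $178,200 by $68,200, which is 69 full-or-partial $1,000 increments; reduction = 69 × $80 = $5,520, leaving $9,520.
At $248,400 — base = 4 × $3,760 = $15,040. income exceeds $178,200 by $70,200, which is 71 full-or-partial $1,000 increments; reduction = 71 × $80 = $5,680, leaving $9,360.
Lost: $9,520 − $9,360 = $160.

$160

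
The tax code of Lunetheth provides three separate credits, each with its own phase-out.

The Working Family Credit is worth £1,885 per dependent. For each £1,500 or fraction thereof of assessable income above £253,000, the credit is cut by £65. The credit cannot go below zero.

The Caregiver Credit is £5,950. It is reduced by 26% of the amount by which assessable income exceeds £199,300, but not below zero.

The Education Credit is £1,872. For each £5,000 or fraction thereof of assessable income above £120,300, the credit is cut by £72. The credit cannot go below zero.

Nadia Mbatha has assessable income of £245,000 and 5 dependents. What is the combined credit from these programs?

£9,497

Working Family Credit: base = 5 × £1,885 = £9,425. £245,000 is at or below the £253,000 threshold, so the full £9,425 applies.
Caregiver Credit: 26% of the £45,700 excess over £199,300 is £11,882 ≥ base, so the credit is £0.
Education Credit: income exceeds £120,300 by £124,700, which is 25 full-or-partial £5,000 increments; reduction = 25 × £72 = £1,800, leaving £72.
Total: £9,425 + £0 + £72 = £9,497.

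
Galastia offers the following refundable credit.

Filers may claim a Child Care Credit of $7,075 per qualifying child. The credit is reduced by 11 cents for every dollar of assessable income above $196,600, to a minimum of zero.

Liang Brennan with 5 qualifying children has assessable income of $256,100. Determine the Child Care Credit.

$28,830

Child Care Credit: base = 5 × $7,075 = $35,375. 11% of the $59,500 excess over $196,600 is $6,545; credit = $35,375 − $6,545 = $28,830.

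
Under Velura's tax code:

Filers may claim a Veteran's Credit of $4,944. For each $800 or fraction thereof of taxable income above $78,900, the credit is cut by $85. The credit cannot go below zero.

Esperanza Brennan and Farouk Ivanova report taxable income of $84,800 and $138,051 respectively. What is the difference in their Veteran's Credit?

$4,264

Esperanza ($84,800): Veteran's Credit: income exceeds $78,900 by $5,900, which is 8 full-or-partial $800 increments; reduction = 8 × $85 = $680, leaving $4,264.
Farouk ($138,051): Veteran's Credit: income exceeds $78,900 by $59,151 → 74 increments × $85 = $6,290 ≥ base, so the credit is $0.
Difference: |$4,264 − $0| = $4,264.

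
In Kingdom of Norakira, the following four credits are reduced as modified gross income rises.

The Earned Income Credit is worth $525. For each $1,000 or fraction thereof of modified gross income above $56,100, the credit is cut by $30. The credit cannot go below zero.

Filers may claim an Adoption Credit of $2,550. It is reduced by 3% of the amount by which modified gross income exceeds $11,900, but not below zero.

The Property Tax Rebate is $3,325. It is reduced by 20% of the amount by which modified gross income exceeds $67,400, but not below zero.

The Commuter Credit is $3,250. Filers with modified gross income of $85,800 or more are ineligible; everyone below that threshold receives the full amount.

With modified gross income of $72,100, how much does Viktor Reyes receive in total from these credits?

Earned Income Credit: income exceeds $56,100 by $16,000, which is 16 full-or-partial $1,000 increments; reduction = 16 × $30 = $480, leaving $45.
Adoption Credit: 3% of the $60,200 excess over $11,900 is $1,806; credit = $2,550 − $1,806 = $744.
Property Tax Rebate: 20% of the $4,700 excess over $67,400 is $940; credit = $3,325 − $940 = $2,385.
Commuter Credit: $72,100 is below the $85,800 cutoff, so the full $3,250 applies.
Total: $45 + $744 + $2,385 + $3,250 = $6,424.

$6,424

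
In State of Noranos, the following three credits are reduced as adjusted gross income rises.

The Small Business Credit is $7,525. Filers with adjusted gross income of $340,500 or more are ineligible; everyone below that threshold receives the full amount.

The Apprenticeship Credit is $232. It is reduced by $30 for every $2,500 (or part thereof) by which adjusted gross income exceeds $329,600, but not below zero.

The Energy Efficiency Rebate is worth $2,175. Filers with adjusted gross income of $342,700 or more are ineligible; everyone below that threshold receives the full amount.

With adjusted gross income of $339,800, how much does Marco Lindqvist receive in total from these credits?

$9,782

Small Business Credit: $339,800 is below the $340,500 cutoff, so the full $7,525 applies.
Apprenticeship Credit: income exceeds $329,600 by $10,200, which is 5 full-or-partial $2,500 increments; reduction = 5 × $30 = $150, leaving $82.
Energy Efficiency Rebate: $339,800 is below the $342,700 cutoff, so the full $2,175 applies.
Total: $7,525 + $82 + $2,175 = $9,782.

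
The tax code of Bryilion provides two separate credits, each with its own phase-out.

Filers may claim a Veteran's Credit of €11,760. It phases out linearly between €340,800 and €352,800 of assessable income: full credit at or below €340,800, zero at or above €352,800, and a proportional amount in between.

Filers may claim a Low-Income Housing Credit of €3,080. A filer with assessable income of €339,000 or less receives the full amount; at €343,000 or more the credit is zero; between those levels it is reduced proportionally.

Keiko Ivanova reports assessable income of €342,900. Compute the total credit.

Veteran's Credit: €342,900 is €2,100 into a €12,000 phase-out range, leaving 9,900/12,000 of the credit: €11,760 × 9,900/12,000 = €9,702.
Low-Income Housing Credit: €342,900 is €3,900 into a €4,000 phase-out range, leaving 100/4,000 of the credit: €3,080 × 100/4,000 = €77.
Total: €9,702 + €77 = €9,779.

€9,779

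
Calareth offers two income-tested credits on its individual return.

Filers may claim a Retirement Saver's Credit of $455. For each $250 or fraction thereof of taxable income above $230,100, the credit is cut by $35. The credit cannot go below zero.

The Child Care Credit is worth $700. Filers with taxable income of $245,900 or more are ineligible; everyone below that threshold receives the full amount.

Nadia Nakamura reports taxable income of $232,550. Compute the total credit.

Retirement Saver's Credit: income exceeds $230,100 by $2,450, which is 10 full-or-partial $250 increments; reduction = 10 × $35 = $350, leaving $105.
Child Care Credit: $232,550 is below the $245,900 cutoff, so the full $700 applies.
Total: $105 + $700 = $805.

$805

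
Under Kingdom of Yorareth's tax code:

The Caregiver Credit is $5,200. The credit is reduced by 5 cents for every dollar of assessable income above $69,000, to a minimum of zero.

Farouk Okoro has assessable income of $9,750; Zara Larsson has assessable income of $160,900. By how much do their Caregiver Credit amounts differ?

$4,595

Farouk ($9,750): Caregiver Credit: $9,750 is at or below the $69,000 threshold, so the full $5,200 applies.
Zara ($160,900): Caregiver Credit: 5% of the $91,900 excess over $69,000 is $4,595; credit = $5,200 − $4,595 = $605.
Difference: |$5,200 − $605| = $4,595.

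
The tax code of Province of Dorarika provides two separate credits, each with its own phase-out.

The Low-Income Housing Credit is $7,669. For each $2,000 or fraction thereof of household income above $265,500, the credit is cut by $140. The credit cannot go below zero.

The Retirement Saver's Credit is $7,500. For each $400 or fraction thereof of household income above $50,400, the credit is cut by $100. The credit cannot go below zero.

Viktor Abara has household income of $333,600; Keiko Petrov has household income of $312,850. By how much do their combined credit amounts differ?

Viktor ($333,600): Low-Income Housing Credit: income exceeds $265,500 by $68,100, which is 35 full-or-partial $2,000 increments; reduction = 35 × $140 = $4,900, leaving $2,769. Retirement Saver's Credit: income exceeds $50,400 by $283,200 → 708 increments × $100 = $70,800 ≥ base, so the credit is $0. total $2,769 + $0 = $2,769
Keiko ($312,850): Low-Income Housing Credit: income exceeds $265,500 by $47,350, which is 24 full-or-partial $2,000 increments; reduction = 24 × $140 = $3,360, leaving $4,309. Retirement Saver's Credit: income exceeds $50,400 by $262,450 → 657 increments × $100 = $65,700 ≥ base, so the credit is $0. total $4,309 + $0 = $4,309
Difference: |$2,769 − $4,309| = $1,540.

$1,540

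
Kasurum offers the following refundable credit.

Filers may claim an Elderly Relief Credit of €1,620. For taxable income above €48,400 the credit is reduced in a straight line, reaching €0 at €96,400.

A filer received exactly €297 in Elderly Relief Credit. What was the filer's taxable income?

€87,600

€297 is 297/1,620 of the full €1,620, so 1,323/1,620 of the €48,000 range has been used: income = €48,400 + €48,000 × 1,323/1,620 = €87,600.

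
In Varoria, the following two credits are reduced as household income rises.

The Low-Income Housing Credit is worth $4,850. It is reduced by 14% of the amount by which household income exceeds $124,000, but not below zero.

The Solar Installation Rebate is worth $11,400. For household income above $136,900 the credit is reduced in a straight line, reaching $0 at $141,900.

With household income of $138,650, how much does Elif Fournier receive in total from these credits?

$10,209

Low-Income Housing Credit: 14% of the $14,650 excess over $124,000 is $2,051; credit = $4,850 − $2,051 = $2,799.
Solar Installation Rebate: $138,650 is $1,750 into a $5,000 phase-out range, leaving 3,250/5,000 of the credit: $11,400 × 3,250/5,000 = $7,410.
Total: $2,799 + $7,410 = $10,209.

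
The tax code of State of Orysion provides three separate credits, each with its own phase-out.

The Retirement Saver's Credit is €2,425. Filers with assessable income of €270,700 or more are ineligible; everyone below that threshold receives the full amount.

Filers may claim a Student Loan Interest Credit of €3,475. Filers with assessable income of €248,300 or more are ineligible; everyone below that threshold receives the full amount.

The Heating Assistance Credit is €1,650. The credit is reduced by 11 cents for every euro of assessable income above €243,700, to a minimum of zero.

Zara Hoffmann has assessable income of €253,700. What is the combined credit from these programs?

€2,975

Retirement Saver's Credit: €253,700 is below the €270,700 cutoff, so the full €2,425 applies.
Student Loan Interest Credit: €253,700 meets or exceeds the €248,300 cutoff, so the credit is €0.
Heating Assistance Credit: 11% of the €10,000 excess over €243,700 is €1,100; credit = €1,650 − €1,100 = €550.
Total: €2,425 + €0 + €550 = €2,975.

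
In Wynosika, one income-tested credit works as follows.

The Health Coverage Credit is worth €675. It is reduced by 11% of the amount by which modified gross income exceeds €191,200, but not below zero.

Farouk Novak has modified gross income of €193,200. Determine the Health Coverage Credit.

Health Coverage Credit: 11% of the €2,000 excess over €191,200 is €220; credit = €675 − €220 = €455.

€455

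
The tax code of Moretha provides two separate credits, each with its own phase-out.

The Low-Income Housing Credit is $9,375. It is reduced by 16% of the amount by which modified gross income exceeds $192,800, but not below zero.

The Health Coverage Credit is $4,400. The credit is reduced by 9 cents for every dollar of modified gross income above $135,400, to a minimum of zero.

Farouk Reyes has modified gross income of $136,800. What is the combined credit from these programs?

Low-Income Housing Credit: $136,800 is at or below the $192,800 threshold, so the full $9,375 applies.
Health Coverage Credit: 9% of the $1,400 excess over $135,400 is $126; credit = $4,400 − $126 = $4,274.
Total: $9,375 + $4,274 = $13,649.

$13,649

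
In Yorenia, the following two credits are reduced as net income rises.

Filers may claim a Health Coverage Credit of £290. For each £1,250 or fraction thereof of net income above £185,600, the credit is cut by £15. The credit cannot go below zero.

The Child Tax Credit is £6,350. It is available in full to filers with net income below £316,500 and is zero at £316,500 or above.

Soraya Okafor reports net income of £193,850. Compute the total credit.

£6,535

Health Coverage Credit: income exceeds £185,600 by £8,250, which is 7 full-or-partial £1,250 increments; reduction = 7 × £15 = £105, leaving £185.
Child Tax Credit: £193,850 is below the £316,500 cutoff, so the full £6,350 applies.
Total: £185 + £6,350 = £6,535.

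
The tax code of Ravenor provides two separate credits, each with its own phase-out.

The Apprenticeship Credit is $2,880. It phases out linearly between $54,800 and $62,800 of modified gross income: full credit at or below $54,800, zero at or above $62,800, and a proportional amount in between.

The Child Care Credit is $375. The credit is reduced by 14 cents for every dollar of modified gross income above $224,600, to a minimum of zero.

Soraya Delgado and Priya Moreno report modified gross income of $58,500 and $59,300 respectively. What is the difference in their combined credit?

$288

Soraya ($58,500): Apprenticeship Credit: $58,500 is $3,700 into a $8,000 phase-out range, leaving 4,300/8,000 of the credit: $2,880 × 4,300/8,000 = $1,548. Child Care Credit: $58,500 is at or below the $224,600 threshold, so the full $375 applies. total $1,548 + $375 = $1,923
Priya ($59,300): Apprenticeship Credit: $59,300 is $4,500 into a $8,000 phase-out range, leaving 3,500/8,000 of the credit: $2,880 × 3,500/8,000 = $1,260. Child Care Credit: $59,300 is at or below the $224,600 threshold, so the full $375 applies. total $1,260 + $375 = $1,635
Difference: |$1,923 − $1,635| = $288.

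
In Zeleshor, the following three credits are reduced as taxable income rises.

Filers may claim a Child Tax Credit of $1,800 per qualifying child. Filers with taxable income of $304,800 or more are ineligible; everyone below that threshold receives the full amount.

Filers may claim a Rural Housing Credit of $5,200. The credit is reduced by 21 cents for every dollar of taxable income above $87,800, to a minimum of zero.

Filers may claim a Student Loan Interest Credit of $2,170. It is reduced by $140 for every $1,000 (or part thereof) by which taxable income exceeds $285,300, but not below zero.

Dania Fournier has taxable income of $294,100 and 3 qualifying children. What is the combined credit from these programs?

Child Tax Credit: base = 3 × $1,800 = $5,400. $294,100 is below the $304,800 cutoff, so the full $5,400 applies.
Rural Housing Credit: 21% of the $206,300 excess over $87,800 is $43,323 ≥ base, so the credit is $0.
Student Loan Interest Credit: income exceeds $285,300 by $8,800, which is 9 full-or-partial $1,000 increments; reduction = 9 × $140 = $1,260, leaving $910.
Total: $5,400 + $0 + $910 = $6,310.

$6,310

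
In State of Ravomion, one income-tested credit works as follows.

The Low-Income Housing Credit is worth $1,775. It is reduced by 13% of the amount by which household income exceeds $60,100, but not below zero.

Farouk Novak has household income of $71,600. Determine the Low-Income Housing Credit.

$280

Low-Income Housing Credit: 13% of the $11,500 excess over $60,100 is $1,495; credit = $1,775 − $1,495 = $280.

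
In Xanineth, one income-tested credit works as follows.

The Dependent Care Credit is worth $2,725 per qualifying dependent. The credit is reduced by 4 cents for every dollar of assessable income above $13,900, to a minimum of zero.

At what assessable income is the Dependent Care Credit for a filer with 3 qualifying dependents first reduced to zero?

Full credit = 3 × $2,725 = $8,175.
The credit falls by 4% of each dollar above $13,900, so it reaches zero when the excess is $8,175 / 4% = $204,375: income = $13,900 + $204,375 = $218,275.

$218,275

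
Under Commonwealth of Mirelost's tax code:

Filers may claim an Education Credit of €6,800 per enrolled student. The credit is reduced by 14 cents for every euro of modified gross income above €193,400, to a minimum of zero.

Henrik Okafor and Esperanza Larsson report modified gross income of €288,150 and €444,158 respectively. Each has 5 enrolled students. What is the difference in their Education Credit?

€20,735

Henrik (€288,150): Education Credit: base = 5 × €6,800 = €34,000. 14% of the €94,750 excess over €193,400 is €13,265; credit = €34,000 − €13,265 = €20,735.
Esperanza (€444,158): Education Credit: base = 5 × €6,800 = €34,000. 14% of the €250,758 excess over €193,400 is €35,106.12 ≥ base, so the credit is €0.
Difference: |€20,735 − €0| = €20,735.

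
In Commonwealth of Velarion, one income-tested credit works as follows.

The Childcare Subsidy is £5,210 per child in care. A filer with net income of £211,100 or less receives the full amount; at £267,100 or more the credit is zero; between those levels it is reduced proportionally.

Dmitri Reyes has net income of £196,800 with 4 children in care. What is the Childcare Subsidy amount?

Childcare Subsidy: base = 4 × £5,210 = £20,840. £196,800 is at or below the £211,100 threshold, so the full £20,840 applies.

£20,840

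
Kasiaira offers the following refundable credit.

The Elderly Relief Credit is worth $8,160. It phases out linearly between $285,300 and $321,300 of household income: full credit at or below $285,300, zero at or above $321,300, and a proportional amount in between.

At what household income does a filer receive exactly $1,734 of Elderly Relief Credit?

$1,734 is 1,734/8,160 of the full $8,160, so 6,426/8,160 of the $36,000 range has been used: income = $285,300 + $36,000 × 6,426/8,160 = $313,650.

$313,650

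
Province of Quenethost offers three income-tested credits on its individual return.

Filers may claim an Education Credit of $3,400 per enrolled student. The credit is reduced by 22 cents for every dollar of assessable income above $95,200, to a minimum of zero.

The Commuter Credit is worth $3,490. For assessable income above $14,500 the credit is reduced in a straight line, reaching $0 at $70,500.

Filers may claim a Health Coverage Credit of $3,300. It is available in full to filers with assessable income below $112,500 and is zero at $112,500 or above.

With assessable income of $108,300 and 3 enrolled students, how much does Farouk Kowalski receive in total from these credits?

$10,618

Education Credit: base = 3 × $3,400 = $10,200. 22% of the $13,100 excess over $95,200 is $2,882; credit = $10,200 − $2,882 = $7,318.
Commuter Credit: $108,300 is at or above $70,500, so the credit is $0.
Health Coverage Credit: $108,300 is below the $112,500 cutoff, so the full $3,300 applies.
Total: $7,318 + $0 + $3,300 = $10,618.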